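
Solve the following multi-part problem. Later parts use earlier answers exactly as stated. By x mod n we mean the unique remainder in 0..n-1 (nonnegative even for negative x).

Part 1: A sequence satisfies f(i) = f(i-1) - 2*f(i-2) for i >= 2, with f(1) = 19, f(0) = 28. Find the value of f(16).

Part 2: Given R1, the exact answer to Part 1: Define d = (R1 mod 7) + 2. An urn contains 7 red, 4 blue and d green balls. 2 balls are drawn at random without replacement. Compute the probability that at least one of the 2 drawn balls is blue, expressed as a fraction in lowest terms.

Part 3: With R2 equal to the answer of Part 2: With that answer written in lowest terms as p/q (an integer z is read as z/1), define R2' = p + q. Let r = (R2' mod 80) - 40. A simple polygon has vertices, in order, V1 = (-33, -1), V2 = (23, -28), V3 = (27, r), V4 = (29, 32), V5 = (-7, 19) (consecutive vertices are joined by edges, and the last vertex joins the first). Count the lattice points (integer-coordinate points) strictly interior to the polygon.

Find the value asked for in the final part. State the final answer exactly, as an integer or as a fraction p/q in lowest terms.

2019

Part 1: f(2) = 1*(19) - 2*(28) = -37; iterating: f(2)=-37, f(3)=-75, f(4)=-1, f(5)=149, f(6)=151, f(7)=-147, f(8)=-449, f(9)=-155, f(10)=743, f(11)=1053, f(12)=-433, f(13)=-2539, f(14)=-1673, f(15)=3405, f(16)=6751; answer 6751
Part 2: R1 = 6751; d = 5; total draws C(16,2) = 120; complement C(12,2) = 66; favorable 120 - 66 = 54; P = 9/20; answer 9/20
Part 3: R2 = 9/20; threaded value p + q = 29; r = -11; cross terms: (-33*-28 - 23*-1)=947, (23*-11 - 27*-28)=503, (27*32 - 29*-11)=1183, (29*19 - -7*32)=775, (-7*-1 - -33*19)=634; twice the area = |4042| = 4042; area = 2021; boundary points = 1 + 1 + 1 + 1 + 2 = 6; strictly interior points = area - boundary/2 + 1 = 2019; answer 2019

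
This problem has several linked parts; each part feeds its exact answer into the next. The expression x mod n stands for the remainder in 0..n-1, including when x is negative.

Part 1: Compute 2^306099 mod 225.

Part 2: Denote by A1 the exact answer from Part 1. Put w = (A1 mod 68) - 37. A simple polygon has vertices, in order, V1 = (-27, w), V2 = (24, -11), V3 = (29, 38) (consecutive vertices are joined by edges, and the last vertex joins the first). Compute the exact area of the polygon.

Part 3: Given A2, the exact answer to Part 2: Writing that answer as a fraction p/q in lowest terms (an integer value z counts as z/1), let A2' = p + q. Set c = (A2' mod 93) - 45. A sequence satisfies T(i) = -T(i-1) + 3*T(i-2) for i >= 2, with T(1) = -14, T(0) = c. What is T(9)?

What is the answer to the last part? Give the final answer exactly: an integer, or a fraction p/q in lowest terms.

Part 1: squarings mod 225: 2^1=2, 2^2=4, 2^4=16, 2^8=31, 2^16=61, 2^32=121, 2^64=16, 2^128=31, 2^256=61, 2^512=121, 2^1024=16, 2^2048=31, 2^4096=61, 2^8192=121, 2^16384=16, 2^32768=31, 2^65536=61, 2^131072=121, 2^262144=16; 2^306099 = 2^1 * 2^2 * 2^16 * 2^32 * 2^128 * 2^256 * 2^512 * 2^2048 * 2^8192 * 2^32768 * 2^262144 = 188 (mod 225); answer 188
Part 2: A1 = 188; w = 15; cross terms: (-27*-11 - 24*15)=-63, (24*38 - 29*-11)=1231, (29*15 - -27*38)=1461; twice the area = |2629| = 2629; area = 2629/2; answer 2629/2
Part 3: A2 = 2629/2; threaded value p + q = 2631; c = -18; T(2) = -1*(-14) + 3*(-18) = -40; iterating: T(2)=-40, T(3)=-2, T(4)=-118, T(5)=112, T(6)=-466, T(7)=802, T(8)=-2200, T(9)=4606; answer 4606

4606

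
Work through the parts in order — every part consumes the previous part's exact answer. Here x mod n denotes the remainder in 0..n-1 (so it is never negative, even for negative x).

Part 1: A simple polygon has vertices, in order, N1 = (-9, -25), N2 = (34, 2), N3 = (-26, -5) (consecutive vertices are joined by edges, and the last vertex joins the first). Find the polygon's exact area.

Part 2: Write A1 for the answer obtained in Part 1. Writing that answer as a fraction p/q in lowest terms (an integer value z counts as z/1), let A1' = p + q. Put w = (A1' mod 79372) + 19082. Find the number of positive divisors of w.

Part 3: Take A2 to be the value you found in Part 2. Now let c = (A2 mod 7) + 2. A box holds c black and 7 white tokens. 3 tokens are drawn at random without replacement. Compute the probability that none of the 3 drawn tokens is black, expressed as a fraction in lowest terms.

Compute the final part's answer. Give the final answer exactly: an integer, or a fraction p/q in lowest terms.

Part 1: cross terms: (-9*2 - 34*-25)=832, (34*-5 - -26*2)=-118, (-26*-25 - -9*-5)=605; twice the area = |1319| = 1319; area = 1319/2; answer 1319/2
Part 2: A1 = 1319/2; threaded value p + q = 1321; w = 20403; 20403 = 3^2 * 2267; number of divisors = (2+1) * (1+1) = 6; answer 6
Part 3: A2 = 6; c = 8; total draws C(15,3) = 455; favorable C(7,3) = 35; P = 1/13; answer 1/13

1/13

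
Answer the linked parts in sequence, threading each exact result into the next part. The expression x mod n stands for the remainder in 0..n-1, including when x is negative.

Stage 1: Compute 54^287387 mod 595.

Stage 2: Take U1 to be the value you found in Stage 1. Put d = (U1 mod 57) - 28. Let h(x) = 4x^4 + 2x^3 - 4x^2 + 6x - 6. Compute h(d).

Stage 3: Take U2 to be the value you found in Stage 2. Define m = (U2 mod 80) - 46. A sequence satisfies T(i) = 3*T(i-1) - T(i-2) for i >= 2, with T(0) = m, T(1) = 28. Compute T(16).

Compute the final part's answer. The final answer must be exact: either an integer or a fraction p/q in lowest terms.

97602412

Stage 1: squarings mod 595: 54^1=54, 54^2=536, 54^4=506, 54^8=186, 54^16=86, 54^32=256, 54^64=86, 54^128=256, 54^256=86, 54^512=256, 54^1024=86, 54^2048=256, 54^4096=86, 54^8192=256, 54^16384=86, 54^32768=256, 54^65536=86, 54^131072=256, 54^262144=86; 54^287387 = 54^1 * 54^2 * 54^8 * 54^16 * 54^128 * 54^512 * 54^8192 * 54^16384 * 54^262144 = 24 (mod 595); answer 24
Stage 2: U1 = 24; d = -4; 4*(-4)^4 + 2*(-4)^3 - 4*(-4)^2 + 6*(-4)^1 - 6 = (1024) + (-128) + (-64) + (-24) + (-6) = 802; answer 802
Stage 3: U2 = 802; m = -44; T(2) = 3*(28) - 1*(-44) = 128; iterating: T(2)=128, T(3)=356, T(4)=940, T(5)=2464, T(6)=6452, T(7)=16892, T(8)=44224, T(9)=115780, T(10)=303116, T(11)=793568, T(12)=2077588, T(13)=5439196, T(14)=14240000, T(15)=37280804, T(16)=97602412; answer 97602412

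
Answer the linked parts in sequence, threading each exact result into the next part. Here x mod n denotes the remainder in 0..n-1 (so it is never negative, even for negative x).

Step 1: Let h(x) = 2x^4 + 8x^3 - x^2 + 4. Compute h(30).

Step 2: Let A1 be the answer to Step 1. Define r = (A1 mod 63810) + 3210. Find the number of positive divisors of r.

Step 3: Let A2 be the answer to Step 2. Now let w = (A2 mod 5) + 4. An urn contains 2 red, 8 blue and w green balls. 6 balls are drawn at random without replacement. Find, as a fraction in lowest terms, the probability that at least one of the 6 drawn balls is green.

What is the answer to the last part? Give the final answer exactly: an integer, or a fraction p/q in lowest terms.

869/884

Step 1: 2*(30)^4 + 8*(30)^3 - 1*(30)^2 + 4 = (1620000) + (216000) + (-900) + (4) = 1835104; answer 1835104
Step 2: A1 = 1835104; r = 51634; 51634 = 2 * 11 * 2347; number of divisors = (1+1) * (1+1) * (1+1) = 8; answer 8
Step 3: A2 = 8; w = 7; total draws C(17,6) = 12376; complement C(10,6) = 210; favorable 12376 - 210 = 12166; P = 869/884; answer 869/884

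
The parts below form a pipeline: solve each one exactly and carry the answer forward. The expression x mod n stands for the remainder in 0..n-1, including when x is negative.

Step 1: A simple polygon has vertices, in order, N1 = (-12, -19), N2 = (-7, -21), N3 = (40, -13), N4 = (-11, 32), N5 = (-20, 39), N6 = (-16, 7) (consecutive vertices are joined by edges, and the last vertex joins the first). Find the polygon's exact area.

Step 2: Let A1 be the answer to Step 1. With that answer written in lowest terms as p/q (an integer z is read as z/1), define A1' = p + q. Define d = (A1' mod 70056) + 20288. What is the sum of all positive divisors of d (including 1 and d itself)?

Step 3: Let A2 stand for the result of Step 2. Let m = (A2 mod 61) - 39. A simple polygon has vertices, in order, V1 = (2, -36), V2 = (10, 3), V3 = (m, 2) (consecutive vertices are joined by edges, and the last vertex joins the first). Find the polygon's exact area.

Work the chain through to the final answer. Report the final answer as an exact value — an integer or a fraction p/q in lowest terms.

191

Step 1: cross terms: (-12*-21 - -7*-19)=119, (-7*-13 - 40*-21)=931, (40*32 - -11*-13)=1137, (-11*39 - -20*32)=211, (-20*7 - -16*39)=484, (-16*-19 - -12*7)=388; twice the area = |3270| = 3270; area = 1635; answer 1635
Step 2: A1 = 1635; threaded value p + q = 1636; d = 21924; 21924 = 2^2 * 3^3 * 7 * 29; sigma = (1 + 2 + 4) * (1 + 3 + 9 + 27) * (1 + 7) * (1 + 29) = 7 * 40 * 8 * 30 = 67200; answer 67200
Step 3: A2 = 67200; m = 0; cross terms: (2*3 - 10*-36)=366, (10*2 - 0*3)=20, (0*-36 - 2*2)=-4; twice the area = |382| = 382; area = 191; answer 191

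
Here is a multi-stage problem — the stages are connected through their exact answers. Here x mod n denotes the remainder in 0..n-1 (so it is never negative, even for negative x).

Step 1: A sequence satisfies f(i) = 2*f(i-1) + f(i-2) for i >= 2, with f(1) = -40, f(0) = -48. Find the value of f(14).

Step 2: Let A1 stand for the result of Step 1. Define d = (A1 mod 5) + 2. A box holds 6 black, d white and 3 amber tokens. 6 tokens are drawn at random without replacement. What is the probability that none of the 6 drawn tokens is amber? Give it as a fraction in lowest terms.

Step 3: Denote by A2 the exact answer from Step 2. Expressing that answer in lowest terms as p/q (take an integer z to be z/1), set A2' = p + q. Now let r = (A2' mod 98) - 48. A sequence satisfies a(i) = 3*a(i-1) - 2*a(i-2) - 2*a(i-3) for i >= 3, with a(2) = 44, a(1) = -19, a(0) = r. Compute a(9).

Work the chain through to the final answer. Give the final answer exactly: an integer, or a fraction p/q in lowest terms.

-5278

Step 1: f(2) = 2*(-40) + 1*(-48) = -128; iterating: f(2)=-128, f(3)=-296, f(4)=-720, f(5)=-1736, f(6)=-4192, f(7)=-10120, f(8)=-24432, f(9)=-58984, f(10)=-142400, f(11)=-343784, f(12)=-829968, f(13)=-2003720, f(14)=-4837408; answer -4837408
Step 2: A1 = -4837408; d = 4; total draws C(13,6) = 1716; favorable C(10,6) = 210; P = 35/286; answer 35/286
Step 3: A2 = 35/286; threaded value p + q = 321; r = -21; a(3) = 3*(44) - 2*(-19) - 2*(-21) = 212; iterating: a(3)=212, a(4)=586, a(5)=1246, a(6)=2142, a(7)=2762, a(8)=1510, a(9)=-5278; answer -5278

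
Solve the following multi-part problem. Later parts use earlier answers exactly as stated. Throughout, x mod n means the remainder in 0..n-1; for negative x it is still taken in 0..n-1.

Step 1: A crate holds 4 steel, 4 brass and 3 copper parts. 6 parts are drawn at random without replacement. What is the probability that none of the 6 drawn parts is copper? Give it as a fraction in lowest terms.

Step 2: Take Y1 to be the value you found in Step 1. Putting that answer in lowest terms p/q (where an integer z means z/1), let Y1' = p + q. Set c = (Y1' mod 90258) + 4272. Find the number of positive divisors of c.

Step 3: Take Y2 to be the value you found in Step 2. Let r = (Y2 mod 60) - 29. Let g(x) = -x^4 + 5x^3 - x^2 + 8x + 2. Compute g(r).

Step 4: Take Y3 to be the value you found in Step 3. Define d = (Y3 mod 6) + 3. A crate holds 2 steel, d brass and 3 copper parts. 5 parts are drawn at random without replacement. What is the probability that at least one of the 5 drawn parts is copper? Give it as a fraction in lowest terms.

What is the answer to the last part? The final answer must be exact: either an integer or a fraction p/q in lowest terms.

115/143

Step 1: total draws C(11,6) = 462; favorable C(8,6) = 28; P = 2/33; answer 2/33
Step 2: Y1 = 2/33; threaded value p + q = 35; c = 4307; 4307 = 59 * 73; number of divisors = (1+1) * (1+1) = 4; answer 4
Step 3: Y2 = 4; r = -25; -1*(-25)^4 + 5*(-25)^3 - 1*(-25)^2 + 8*(-25)^1 + 2 = (-390625) + (-78125) + (-625) + (-200) + (2) = -469573; answer -469573
Step 4: Y3 = -469573; d = 8; total draws C(13,5) = 1287; complement C(10,5) = 252; favorable 1287 - 252 = 1035; P = 115/143; answer 115/143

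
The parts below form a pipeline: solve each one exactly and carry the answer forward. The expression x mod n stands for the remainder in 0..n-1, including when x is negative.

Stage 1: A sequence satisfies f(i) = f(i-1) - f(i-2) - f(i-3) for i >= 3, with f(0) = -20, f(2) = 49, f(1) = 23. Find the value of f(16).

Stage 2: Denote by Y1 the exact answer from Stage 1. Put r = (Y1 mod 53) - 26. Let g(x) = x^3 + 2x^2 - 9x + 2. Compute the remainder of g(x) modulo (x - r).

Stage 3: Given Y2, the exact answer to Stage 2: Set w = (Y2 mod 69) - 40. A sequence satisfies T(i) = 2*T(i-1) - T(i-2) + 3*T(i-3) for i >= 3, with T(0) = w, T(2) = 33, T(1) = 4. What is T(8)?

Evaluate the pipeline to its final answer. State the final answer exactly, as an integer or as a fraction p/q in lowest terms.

2676

Stage 1: f(3) = 1*(49) - 1*(23) - 1*(-20) = 46; iterating: f(3)=46, f(4)=-26, f(5)=-121, f(6)=-141, f(7)=6, f(8)=268, f(9)=403, f(10)=129, f(11)=-542, f(12)=-1074, f(13)=-661, f(14)=955, f(15)=2690, f(16)=2396; answer 2396
Stage 2: Y1 = 2396; r = -15; remainder = value at the root: 1*(-15)^3 + 2*(-15)^2 - 9*(-15)^1 + 2 = (-3375) + (450) + (135) + (2) = -2788; answer -2788
Stage 3: Y2 = -2788; w = 1; T(3) = 2*(33) - 1*(4) + 3*(1) = 65; iterating: T(3)=65, T(4)=109, T(5)=252, T(6)=590, T(7)=1255, T(8)=2676; answer 2676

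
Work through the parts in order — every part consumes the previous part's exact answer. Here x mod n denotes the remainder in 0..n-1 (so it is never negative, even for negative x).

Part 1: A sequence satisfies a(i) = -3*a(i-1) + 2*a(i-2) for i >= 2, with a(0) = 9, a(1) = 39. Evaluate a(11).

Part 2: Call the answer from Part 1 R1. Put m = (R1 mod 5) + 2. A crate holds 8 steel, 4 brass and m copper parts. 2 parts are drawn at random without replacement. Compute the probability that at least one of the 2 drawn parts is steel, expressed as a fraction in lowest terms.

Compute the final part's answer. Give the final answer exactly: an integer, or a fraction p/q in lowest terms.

Part 1: a(2) = -3*(39) + 2*(9) = -99; iterating: a(2)=-99, a(3)=375, a(4)=-1323, a(5)=4719, a(6)=-16803, a(7)=59847, a(8)=-213147, a(9)=759135, a(10)=-2703699, a(11)=9629367; answer 9629367
Part 2: R1 = 9629367; m = 4; total draws C(16,2) = 120; complement C(8,2) = 28; favorable 120 - 28 = 92; P = 23/30; answer 23/30

23/30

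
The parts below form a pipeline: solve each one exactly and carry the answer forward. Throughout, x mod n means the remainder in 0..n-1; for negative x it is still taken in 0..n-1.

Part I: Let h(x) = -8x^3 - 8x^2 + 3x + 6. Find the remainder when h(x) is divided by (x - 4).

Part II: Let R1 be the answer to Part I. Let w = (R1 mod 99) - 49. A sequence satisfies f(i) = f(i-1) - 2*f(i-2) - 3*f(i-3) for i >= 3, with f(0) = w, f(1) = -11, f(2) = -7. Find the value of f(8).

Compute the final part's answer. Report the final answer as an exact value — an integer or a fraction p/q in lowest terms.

-863

Part I: remainder = value at the root: -8*(4)^3 - 8*(4)^2 + 3*(4)^1 + 6 = (-512) + (-128) + (12) + (6) = -622; answer -622
Part II: R1 = -622; w = 22; f(3) = 1*(-7) - 2*(-11) - 3*(22) = -51; iterating: f(3)=-51, f(4)=-4, f(5)=119, f(6)=280, f(7)=54, f(8)=-863; answer -863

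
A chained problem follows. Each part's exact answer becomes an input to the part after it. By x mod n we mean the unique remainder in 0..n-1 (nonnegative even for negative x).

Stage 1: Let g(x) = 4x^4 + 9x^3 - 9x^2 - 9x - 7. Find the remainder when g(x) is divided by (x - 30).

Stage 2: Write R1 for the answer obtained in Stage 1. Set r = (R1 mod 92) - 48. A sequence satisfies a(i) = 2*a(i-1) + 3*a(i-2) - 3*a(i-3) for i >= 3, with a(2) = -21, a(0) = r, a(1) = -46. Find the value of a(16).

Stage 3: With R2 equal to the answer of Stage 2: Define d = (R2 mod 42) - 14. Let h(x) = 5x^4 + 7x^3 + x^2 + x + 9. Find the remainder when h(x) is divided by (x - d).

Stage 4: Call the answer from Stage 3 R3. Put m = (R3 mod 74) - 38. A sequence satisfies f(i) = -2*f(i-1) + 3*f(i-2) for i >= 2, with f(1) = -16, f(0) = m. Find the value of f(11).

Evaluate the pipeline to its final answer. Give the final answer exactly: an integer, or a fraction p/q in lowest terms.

309986

Stage 1: remainder = value at the root: 4*(30)^4 + 9*(30)^3 - 9*(30)^2 - 9*(30)^1 - 7 = (3240000) + (243000) + (-8100) + (-270) + (-7) = 3474623; answer 3474623
Stage 2: R1 = 3474623; r = 11; a(3) = 2*(-21) + 3*(-46) - 3*(11) = -213; iterating: a(3)=-213, a(4)=-351, a(5)=-1278, a(6)=-2970, a(7)=-8721, a(8)=-22518, a(9)=-62289, a(10)=-165969, a(11)=-451251, a(12)=-1213542, a(13)=-3282930, a(14)=-8852733, a(15)=-23913630, a(16)=-64536669; answer -64536669
Stage 3: R2 = -64536669; d = 13; remainder = value at the root: 5*(13)^4 + 7*(13)^3 + 1*(13)^2 + 1*(13)^1 + 9 = (142805) + (15379) + (169) + (13) + (9) = 158375; answer 158375
Stage 4: R3 = 158375; m = -23; f(2) = -2*(-16) + 3*(-23) = -37; iterating: f(2)=-37, f(3)=26, f(4)=-163, f(5)=404, f(6)=-1297, f(7)=3806, f(8)=-11503, f(9)=34424, f(10)=-103357, f(11)=309986; answer 309986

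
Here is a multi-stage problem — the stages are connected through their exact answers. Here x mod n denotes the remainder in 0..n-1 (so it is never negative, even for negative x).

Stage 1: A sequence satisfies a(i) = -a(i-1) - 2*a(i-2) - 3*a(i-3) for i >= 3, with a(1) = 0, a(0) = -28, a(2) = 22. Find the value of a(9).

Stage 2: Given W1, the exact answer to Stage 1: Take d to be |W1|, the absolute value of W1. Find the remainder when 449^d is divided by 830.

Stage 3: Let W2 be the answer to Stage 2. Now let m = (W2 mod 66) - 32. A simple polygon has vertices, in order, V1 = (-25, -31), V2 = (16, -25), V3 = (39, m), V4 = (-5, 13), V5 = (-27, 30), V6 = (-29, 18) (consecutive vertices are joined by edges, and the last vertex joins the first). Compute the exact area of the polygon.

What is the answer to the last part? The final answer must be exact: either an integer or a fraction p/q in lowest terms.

Stage 1: a(3) = -1*(22) - 2*(0) - 3*(-28) = 62; iterating: a(3)=62, a(4)=-106, a(5)=-84, a(6)=110, a(7)=376, a(8)=-344, a(9)=-738; answer -738
Stage 2: W1 = -738; d = 738; squarings mod 830: 449^1=449, 449^2=741, 449^4=451, 449^8=51, 449^16=111, 449^32=701, 449^64=41, 449^128=21, 449^256=441, 449^512=261; 449^738 = 449^2 * 449^32 * 449^64 * 449^128 * 449^512 = 1 (mod 830); answer 1
Stage 3: W2 = 1; m = -31; cross terms: (-25*-25 - 16*-31)=1121, (16*-31 - 39*-25)=479, (39*13 - -5*-31)=352, (-5*30 - -27*13)=201, (-27*18 - -29*30)=384, (-29*-31 - -25*18)=1349; twice the area = |3886| = 3886; area = 1943; answer 1943

1943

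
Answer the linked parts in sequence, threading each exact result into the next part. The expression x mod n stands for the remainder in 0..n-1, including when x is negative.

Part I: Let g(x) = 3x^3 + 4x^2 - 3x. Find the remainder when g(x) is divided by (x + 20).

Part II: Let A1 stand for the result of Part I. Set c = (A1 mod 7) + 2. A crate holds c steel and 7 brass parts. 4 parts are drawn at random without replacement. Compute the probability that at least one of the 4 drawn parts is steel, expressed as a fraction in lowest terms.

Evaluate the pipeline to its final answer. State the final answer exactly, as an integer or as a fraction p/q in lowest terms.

Part I: remainder = value at the root: 3*(-20)^3 + 4*(-20)^2 - 3*(-20)^1 = (-24000) + (1600) + (60) = -22340; answer -22340
Part II: A1 = -22340; c = 6; total draws C(13,4) = 715; complement C(7,4) = 35; favorable 715 - 35 = 680; P = 136/143; answer 136/143

136/143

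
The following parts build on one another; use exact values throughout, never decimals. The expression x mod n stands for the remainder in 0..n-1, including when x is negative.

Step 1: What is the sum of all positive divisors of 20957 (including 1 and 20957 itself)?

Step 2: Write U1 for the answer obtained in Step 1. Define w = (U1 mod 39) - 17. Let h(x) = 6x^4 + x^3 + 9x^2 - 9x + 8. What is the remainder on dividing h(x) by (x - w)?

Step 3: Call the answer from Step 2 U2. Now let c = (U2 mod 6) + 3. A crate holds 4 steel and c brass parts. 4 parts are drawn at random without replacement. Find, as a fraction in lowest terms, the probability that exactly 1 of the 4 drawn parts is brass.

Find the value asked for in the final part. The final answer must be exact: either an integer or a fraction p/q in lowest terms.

4/35

Step 1: 20957 = 19 * 1103; sigma = (1 + 19) * (1 + 1103) = 20 * 1104 = 22080; answer 22080
Step 2: U1 = 22080; w = -11; remainder = value at the root: 6*(-11)^4 + 1*(-11)^3 + 9*(-11)^2 - 9*(-11)^1 + 8 = (87846) + (-1331) + (1089) + (99) + (8) = 87711; answer 87711
Step 3: U2 = 87711; c = 6; total draws C(10,4) = 210; favorable C(6,1)*C(4,3) = 24; P = 4/35; answer 4/35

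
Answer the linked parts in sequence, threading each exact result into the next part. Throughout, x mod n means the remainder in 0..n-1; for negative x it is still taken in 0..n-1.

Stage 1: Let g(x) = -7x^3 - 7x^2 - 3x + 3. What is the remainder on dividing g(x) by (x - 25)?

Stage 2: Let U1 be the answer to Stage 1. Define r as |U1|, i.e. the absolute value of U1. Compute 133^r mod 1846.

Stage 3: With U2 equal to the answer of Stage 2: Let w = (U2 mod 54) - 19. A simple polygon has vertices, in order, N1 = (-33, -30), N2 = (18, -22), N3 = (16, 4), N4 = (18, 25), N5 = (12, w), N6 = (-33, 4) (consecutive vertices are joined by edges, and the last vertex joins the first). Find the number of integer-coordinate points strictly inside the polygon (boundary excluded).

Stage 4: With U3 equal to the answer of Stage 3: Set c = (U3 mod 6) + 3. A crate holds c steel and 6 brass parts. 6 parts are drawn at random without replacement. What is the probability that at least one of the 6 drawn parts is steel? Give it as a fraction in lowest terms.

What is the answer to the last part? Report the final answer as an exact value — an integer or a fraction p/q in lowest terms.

Stage 1: remainder = value at the root: -7*(25)^3 - 7*(25)^2 - 3*(25)^1 + 3 = (-109375) + (-4375) + (-75) + (3) = -113822; answer -113822
Stage 2: U1 = -113822; r = 113822; squarings mod 1846: 133^1=133, 133^2=1075, 133^4=29, 133^8=841, 133^16=263, 133^32=867, 133^64=367, 133^128=1777, 133^256=1069, 133^512=87, 133^1024=185, 133^2048=997, 133^4096=861, 133^8192=1075, 133^16384=29, 133^32768=841, 133^65536=263; 133^113822 = 133^2 * 133^4 * 133^8 * 133^16 * 133^128 * 133^1024 * 133^2048 * 133^4096 * 133^8192 * 133^32768 * 133^65536 = 1075 (mod 1846); answer 1075
Stage 3: U2 = 1075; w = 30; cross terms: (-33*-22 - 18*-30)=1266, (18*4 - 16*-22)=424, (16*25 - 18*4)=328, (18*30 - 12*25)=240, (12*4 - -33*30)=1038, (-33*-30 - -33*4)=1122; twice the area = |4418| = 4418; area = 2209; boundary points = 1 + 2 + 1 + 1 + 1 + 34 = 40; strictly interior points = area - boundary/2 + 1 = 2190; answer 2190
Stage 4: U3 = 2190; c = 3; total draws C(9,6) = 84; complement C(6,6) = 1; favorable 84 - 1 = 83; P = 83/84; answer 83/84

83/84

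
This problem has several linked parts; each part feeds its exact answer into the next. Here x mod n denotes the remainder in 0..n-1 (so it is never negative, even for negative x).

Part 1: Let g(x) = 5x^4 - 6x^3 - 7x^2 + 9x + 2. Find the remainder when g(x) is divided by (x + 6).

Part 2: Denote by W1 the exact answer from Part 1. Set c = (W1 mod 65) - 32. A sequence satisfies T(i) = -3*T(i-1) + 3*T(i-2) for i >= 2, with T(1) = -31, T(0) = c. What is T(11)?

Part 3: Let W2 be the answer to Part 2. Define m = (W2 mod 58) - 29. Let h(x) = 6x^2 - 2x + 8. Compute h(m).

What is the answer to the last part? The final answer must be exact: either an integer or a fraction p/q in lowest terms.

2956

Part 1: remainder = value at the root: 5*(-6)^4 - 6*(-6)^3 - 7*(-6)^2 + 9*(-6)^1 + 2 = (6480) + (1296) + (-252) + (-54) + (2) = 7472; answer 7472
Part 2: W1 = 7472; c = 30; T(2) = -3*(-31) + 3*(30) = 183; iterating: T(2)=183, T(3)=-642, T(4)=2475, T(5)=-9351, T(6)=35478, T(7)=-134487, T(8)=509895, T(9)=-1933146, T(10)=7329123, T(11)=-27786807; answer -27786807
Part 3: W2 = -27786807; m = -22; 6*(-22)^2 - 2*(-22)^1 + 8 = (2904) + (44) + (8) = 2956; answer 2956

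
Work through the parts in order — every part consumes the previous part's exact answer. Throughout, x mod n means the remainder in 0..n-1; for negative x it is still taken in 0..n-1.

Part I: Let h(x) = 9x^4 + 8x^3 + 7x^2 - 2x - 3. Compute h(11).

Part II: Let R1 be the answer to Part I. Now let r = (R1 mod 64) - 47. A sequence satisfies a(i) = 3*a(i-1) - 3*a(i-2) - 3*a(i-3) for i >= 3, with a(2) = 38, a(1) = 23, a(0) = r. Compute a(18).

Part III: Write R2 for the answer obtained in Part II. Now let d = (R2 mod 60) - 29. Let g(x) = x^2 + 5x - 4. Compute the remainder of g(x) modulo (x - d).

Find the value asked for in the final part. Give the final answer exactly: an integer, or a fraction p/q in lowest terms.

Part I: 9*(11)^4 + 8*(11)^3 + 7*(11)^2 - 2*(11)^1 - 3 = (131769) + (10648) + (847) + (-22) + (-3) = 143239; answer 143239
Part II: R1 = 143239; r = -40; a(3) = 3*(38) - 3*(23) - 3*(-40) = 165; iterating: a(3)=165, a(4)=312, a(5)=327, a(6)=-450, a(7)=-3267, a(8)=-9432, a(9)=-17145, a(10)=-13338, a(11)=39717, a(12)=210600, a(13)=552663, a(14)=907038, a(15)=431325, a(16)=-3085128, a(17)=-13270473, a(18)=-31850010; answer -31850010
Part III: R2 = -31850010; d = 1; remainder = value at the root: 1*(1)^2 + 5*(1)^1 - 4 = (1) + (5) + (-4) = 2; answer 2

2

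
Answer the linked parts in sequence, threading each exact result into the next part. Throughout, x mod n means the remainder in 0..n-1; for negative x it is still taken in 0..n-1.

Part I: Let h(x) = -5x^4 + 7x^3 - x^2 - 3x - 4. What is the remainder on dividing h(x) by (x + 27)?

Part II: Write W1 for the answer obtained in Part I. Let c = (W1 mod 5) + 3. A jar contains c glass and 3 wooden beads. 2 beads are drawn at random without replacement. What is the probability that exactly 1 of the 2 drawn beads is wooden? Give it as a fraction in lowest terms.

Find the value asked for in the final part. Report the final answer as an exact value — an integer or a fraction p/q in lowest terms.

Part I: remainder = value at the root: -5*(-27)^4 + 7*(-27)^3 - 1*(-27)^2 - 3*(-27)^1 - 4 = (-2657205) + (-137781) + (-729) + (81) + (-4) = -2795638; answer -2795638
Part II: W1 = -2795638; c = 5; total draws C(8,2) = 28; favorable C(3,1)*C(5,1) = 15; P = 15/28; answer 15/28

15/28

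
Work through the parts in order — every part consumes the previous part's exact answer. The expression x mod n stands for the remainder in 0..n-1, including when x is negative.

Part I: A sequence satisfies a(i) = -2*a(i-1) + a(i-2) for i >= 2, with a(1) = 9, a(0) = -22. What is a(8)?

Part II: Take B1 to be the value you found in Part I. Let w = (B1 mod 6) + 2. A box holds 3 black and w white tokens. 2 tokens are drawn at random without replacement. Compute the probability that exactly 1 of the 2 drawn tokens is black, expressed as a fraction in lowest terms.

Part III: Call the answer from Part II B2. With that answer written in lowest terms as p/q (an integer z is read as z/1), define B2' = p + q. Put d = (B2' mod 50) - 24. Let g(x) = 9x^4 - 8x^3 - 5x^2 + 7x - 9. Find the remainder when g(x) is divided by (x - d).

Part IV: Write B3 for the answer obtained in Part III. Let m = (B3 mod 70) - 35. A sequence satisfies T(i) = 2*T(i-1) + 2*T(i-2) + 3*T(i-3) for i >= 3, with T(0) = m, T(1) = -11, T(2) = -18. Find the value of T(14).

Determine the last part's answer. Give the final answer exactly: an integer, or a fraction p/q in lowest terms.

-5150898

Part I: a(2) = -2*(9) + 1*(-22) = -40; iterating: a(2)=-40, a(3)=89, a(4)=-218, a(5)=525, a(6)=-1268, a(7)=3061, a(8)=-7390; answer -7390
Part II: B1 = -7390; w = 4; total draws C(7,2) = 21; favorable C(3,1)*C(4,1) = 12; P = 4/7; answer 4/7
Part III: B2 = 4/7; threaded value p + q = 11; d = -13; remainder = value at the root: 9*(-13)^4 - 8*(-13)^3 - 5*(-13)^2 + 7*(-13)^1 - 9 = (257049) + (17576) + (-845) + (-91) + (-9) = 273680; answer 273680
Part IV: B3 = 273680; m = 15; T(3) = 2*(-18) + 2*(-11) + 3*(15) = -13; iterating: T(3)=-13, T(4)=-95, T(5)=-270, T(6)=-769, T(7)=-2363, T(8)=-7074, T(9)=-21181, T(10)=-63599, T(11)=-190782, T(12)=-572305, T(13)=-1716971, T(14)=-5150898; answer -5150898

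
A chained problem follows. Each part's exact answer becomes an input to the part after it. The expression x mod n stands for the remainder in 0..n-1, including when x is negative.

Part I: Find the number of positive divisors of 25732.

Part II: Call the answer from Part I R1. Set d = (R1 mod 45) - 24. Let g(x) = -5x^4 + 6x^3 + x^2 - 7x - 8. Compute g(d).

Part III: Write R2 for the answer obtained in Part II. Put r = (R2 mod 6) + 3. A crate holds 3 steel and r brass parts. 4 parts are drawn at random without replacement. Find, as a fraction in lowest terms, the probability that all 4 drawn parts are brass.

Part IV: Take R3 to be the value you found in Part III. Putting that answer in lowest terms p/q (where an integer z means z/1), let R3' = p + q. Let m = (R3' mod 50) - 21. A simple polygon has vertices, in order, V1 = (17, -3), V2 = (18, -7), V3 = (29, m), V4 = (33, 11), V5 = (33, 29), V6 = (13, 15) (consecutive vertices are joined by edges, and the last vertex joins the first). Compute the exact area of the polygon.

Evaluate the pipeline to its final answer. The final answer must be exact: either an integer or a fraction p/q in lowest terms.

1085/2

Part I: 25732 = 2^2 * 7 * 919; number of divisors = (2+1) * (1+1) * (1+1) = 12; answer 12
Part II: R1 = 12; d = -12; -5*(-12)^4 + 6*(-12)^3 + 1*(-12)^2 - 7*(-12)^1 - 8 = (-103680) + (-10368) + (144) + (84) + (-8) = -113828; answer -113828
Part III: R2 = -113828; r = 7; total draws C(10,4) = 210; favorable C(7,4) = 35; P = 1/6; answer 1/6
Part IV: R3 = 1/6; threaded value p + q = 7; m = -14; cross terms: (17*-7 - 18*-3)=-65, (18*-14 - 29*-7)=-49, (29*11 - 33*-14)=781, (33*29 - 33*11)=594, (33*15 - 13*29)=118, (13*-3 - 17*15)=-294; twice the area = |1085| = 1085; area = 1085/2; answer 1085/2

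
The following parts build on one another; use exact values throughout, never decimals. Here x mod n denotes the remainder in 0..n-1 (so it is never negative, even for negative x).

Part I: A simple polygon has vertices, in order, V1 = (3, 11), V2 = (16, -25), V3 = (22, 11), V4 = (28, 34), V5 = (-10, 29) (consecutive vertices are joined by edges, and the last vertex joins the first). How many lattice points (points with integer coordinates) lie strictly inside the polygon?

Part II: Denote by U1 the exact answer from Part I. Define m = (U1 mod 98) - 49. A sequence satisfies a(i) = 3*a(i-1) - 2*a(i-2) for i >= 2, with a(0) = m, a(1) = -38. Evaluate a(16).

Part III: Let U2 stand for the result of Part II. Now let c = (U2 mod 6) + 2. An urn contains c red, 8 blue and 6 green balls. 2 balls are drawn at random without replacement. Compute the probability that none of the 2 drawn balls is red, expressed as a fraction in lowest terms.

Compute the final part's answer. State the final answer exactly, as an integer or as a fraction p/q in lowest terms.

91/120

Part I: cross terms: (3*-25 - 16*11)=-251, (16*11 - 22*-25)=726, (22*34 - 28*11)=440, (28*29 - -10*34)=1152, (-10*11 - 3*29)=-197; twice the area = |1870| = 1870; area = 935; boundary points = 1 + 6 + 1 + 1 + 1 = 10; strictly interior points = area - boundary/2 + 1 = 931; answer 931
Part II: U1 = 931; m = 0; a(2) = 3*(-38) - 2*(0) = -114; iterating: a(2)=-114, a(3)=-266, a(4)=-570, a(5)=-1178, a(6)=-2394, a(7)=-4826, a(8)=-9690, a(9)=-19418, a(10)=-38874, a(11)=-77786, a(12)=-155610, a(13)=-311258, a(14)=-622554, a(15)=-1245146, a(16)=-2490330; answer -2490330
Part III: U2 = -2490330; c = 2; total draws C(16,2) = 120; favorable C(14,2) = 91; P = 91/120; answer 91/120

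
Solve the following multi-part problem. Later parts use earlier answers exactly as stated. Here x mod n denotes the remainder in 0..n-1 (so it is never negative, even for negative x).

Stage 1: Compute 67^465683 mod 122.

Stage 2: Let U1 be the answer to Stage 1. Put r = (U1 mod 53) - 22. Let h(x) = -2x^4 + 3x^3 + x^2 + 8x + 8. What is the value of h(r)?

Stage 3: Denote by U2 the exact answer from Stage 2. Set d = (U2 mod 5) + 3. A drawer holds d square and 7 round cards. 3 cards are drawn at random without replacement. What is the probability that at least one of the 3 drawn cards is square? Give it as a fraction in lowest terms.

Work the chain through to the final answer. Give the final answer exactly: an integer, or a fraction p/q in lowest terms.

17/24

Stage 1: squarings mod 122: 67^1=67, 67^2=97, 67^4=15, 67^8=103, 67^16=117, 67^32=25, 67^64=15, 67^128=103, 67^256=117, 67^512=25, 67^1024=15, 67^2048=103, 67^4096=117, 67^8192=25, 67^16384=15, 67^32768=103, 67^65536=117, 67^131072=25, 67^262144=15; 67^465683 = 67^1 * 67^2 * 67^16 * 67^256 * 67^512 * 67^2048 * 67^4096 * 67^65536 * 67^131072 * 67^262144 = 87 (mod 122); answer 87
Stage 2: U1 = 87; r = 12; -2*(12)^4 + 3*(12)^3 + 1*(12)^2 + 8*(12)^1 + 8 = (-41472) + (5184) + (144) + (96) + (8) = -36040; answer -36040
Stage 3: U2 = -36040; d = 3; total draws C(10,3) = 120; complement C(7,3) = 35; favorable 120 - 35 = 85; P = 17/24; answer 17/24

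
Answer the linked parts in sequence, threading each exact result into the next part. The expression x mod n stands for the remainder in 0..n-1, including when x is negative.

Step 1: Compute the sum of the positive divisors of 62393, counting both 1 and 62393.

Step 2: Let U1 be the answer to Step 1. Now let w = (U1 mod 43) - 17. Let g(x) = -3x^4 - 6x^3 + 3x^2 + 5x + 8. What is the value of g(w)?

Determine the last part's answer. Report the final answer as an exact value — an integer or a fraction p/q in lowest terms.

Step 1: 62393 = 43 * 1451; sigma = (1 + 43) * (1 + 1451) = 44 * 1452 = 63888; answer 63888
Step 2: U1 = 63888; w = 16; -3*(16)^4 - 6*(16)^3 + 3*(16)^2 + 5*(16)^1 + 8 = (-196608) + (-24576) + (768) + (80) + (8) = -220328; answer -220328

-220328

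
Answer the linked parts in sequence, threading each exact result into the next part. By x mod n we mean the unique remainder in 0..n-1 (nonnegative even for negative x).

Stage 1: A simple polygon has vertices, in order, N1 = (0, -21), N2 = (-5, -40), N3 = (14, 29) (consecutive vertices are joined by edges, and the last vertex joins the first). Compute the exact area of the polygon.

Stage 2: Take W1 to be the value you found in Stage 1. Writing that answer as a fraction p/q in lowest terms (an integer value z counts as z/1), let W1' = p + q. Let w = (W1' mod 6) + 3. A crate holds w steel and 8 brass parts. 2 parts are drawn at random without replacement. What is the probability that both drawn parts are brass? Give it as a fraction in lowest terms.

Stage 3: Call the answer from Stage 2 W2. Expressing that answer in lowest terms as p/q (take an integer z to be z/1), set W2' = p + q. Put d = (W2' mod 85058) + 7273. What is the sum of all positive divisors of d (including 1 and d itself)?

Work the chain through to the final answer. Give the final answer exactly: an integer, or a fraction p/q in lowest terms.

19674

Stage 1: cross terms: (0*-40 - -5*-21)=-105, (-5*29 - 14*-40)=415, (14*-21 - 0*29)=-294; twice the area = |16| = 16; area = 8; answer 8
Stage 2: W1 = 8; threaded value p + q = 9; w = 6; total draws C(14,2) = 91; favorable C(8,2) = 28; P = 4/13; answer 4/13
Stage 3: W2 = 4/13; threaded value p + q = 17; d = 7290; 7290 = 2 * 3^6 * 5; sigma = (1 + 2) * (1 + 3 + 9 + 27 + 81 + 243 + 729) * (1 + 5) = 3 * 1093 * 6 = 19674; answer 19674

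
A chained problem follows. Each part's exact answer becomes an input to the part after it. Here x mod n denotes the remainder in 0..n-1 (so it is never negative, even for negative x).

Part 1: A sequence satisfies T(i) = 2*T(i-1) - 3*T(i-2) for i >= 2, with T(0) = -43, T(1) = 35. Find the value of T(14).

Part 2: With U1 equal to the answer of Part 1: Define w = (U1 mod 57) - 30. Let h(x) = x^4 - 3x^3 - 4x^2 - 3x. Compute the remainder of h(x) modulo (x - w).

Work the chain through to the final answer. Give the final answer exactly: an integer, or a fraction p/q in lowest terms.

777171

Part 1: T(2) = 2*(35) - 3*(-43) = 199; iterating: T(2)=199, T(3)=293, T(4)=-11, T(5)=-901, T(6)=-1769, T(7)=-835, T(8)=3637, T(9)=9779, T(10)=8647, T(11)=-12043, T(12)=-50027, T(13)=-63925, T(14)=22231; answer 22231
Part 2: U1 = 22231; w = -29; remainder = value at the root: 1*(-29)^4 - 3*(-29)^3 - 4*(-29)^2 - 3*(-29)^1 = (707281) + (73167) + (-3364) + (87) = 777171; answer 777171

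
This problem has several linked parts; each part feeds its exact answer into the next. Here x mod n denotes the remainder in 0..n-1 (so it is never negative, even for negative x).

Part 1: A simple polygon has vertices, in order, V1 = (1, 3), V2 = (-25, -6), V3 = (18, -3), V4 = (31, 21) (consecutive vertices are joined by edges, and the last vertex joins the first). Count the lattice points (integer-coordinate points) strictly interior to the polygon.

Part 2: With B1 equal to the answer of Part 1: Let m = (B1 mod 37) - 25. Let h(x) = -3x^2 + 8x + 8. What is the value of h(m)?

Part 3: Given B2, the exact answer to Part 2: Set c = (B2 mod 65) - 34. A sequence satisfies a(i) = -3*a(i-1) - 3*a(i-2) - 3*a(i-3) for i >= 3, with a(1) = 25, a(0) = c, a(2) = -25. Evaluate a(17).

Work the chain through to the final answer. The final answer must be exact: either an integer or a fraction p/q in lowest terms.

-6737175

Part 1: cross terms: (1*-6 - -25*3)=69, (-25*-3 - 18*-6)=183, (18*21 - 31*-3)=471, (31*3 - 1*21)=72; twice the area = |795| = 795; area = 795/2; boundary points = 1 + 1 + 1 + 6 = 9; strictly interior points = area - boundary/2 + 1 = 394; answer 394
Part 2: B1 = 394; m = -1; -3*(-1)^2 + 8*(-1)^1 + 8 = (-3) + (-8) + (8) = -3; answer -3
Part 3: B2 = -3; c = 28; a(3) = -3*(-25) - 3*(25) - 3*(28) = -84; iterating: a(3)=-84, a(4)=252, a(5)=-429, a(6)=783, a(7)=-1818, a(8)=4392, a(9)=-10071, a(10)=22491, a(11)=-50436, a(12)=114048, a(13)=-258309, a(14)=584091, a(15)=-1319490, a(16)=2981124, a(17)=-6737175; answer -6737175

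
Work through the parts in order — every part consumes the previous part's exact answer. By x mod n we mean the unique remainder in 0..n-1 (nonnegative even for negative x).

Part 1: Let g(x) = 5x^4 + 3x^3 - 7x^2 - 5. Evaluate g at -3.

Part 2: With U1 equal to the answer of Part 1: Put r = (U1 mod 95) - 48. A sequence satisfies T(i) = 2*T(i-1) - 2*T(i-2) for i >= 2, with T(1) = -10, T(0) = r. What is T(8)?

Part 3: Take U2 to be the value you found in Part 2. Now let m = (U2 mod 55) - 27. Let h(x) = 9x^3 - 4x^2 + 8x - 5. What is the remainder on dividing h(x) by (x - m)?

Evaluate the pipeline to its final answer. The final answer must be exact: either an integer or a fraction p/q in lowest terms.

Part 1: 5*(-3)^4 + 3*(-3)^3 - 7*(-3)^2 - 5 = (405) + (-81) + (-63) + (-5) = 256; answer 256
Part 2: U1 = 256; r = 18; T(2) = 2*(-10) - 2*(18) = -56; iterating: T(2)=-56, T(3)=-92, T(4)=-72, T(5)=40, T(6)=224, T(7)=368, T(8)=288; answer 288
Part 3: U2 = 288; m = -14; remainder = value at the root: 9*(-14)^3 - 4*(-14)^2 + 8*(-14)^1 - 5 = (-24696) + (-784) + (-112) + (-5) = -25597; answer -25597

-25597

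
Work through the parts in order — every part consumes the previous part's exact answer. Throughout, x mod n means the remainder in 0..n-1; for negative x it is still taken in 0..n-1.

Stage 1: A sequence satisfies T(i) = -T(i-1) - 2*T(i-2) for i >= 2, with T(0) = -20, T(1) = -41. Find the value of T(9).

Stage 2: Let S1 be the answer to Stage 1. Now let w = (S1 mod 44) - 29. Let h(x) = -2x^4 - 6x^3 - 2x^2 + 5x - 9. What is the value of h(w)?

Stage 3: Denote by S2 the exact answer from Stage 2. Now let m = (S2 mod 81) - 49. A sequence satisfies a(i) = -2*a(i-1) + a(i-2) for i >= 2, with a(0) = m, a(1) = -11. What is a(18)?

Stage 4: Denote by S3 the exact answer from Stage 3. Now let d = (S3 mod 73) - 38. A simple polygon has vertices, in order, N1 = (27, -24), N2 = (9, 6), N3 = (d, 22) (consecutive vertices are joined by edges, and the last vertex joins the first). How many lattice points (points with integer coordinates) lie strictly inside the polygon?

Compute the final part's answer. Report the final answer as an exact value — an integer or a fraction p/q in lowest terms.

2

Stage 1: T(2) = -1*(-41) - 2*(-20) = 81; iterating: T(2)=81, T(3)=1, T(4)=-163, T(5)=161, T(6)=165, T(7)=-487, T(8)=157, T(9)=817; answer 817
Stage 2: S1 = 817; w = -4; -2*(-4)^4 - 6*(-4)^3 - 2*(-4)^2 + 5*(-4)^1 - 9 = (-512) + (384) + (-32) + (-20) + (-9) = -189; answer -189
Stage 3: S2 = -189; m = 5; a(2) = -2*(-11) + 1*(5) = 27; iterating: a(2)=27, a(3)=-65, a(4)=157, a(5)=-379, a(6)=915, a(7)=-2209, a(8)=5333, a(9)=-12875, a(10)=31083, a(11)=-75041, a(12)=181165, a(13)=-437371, a(14)=1055907, a(15)=-2549185, a(16)=6154277, a(17)=-14857739, a(18)=35869755; answer 35869755
Stage 4: S3 = 35869755; d = -1; cross terms: (27*6 - 9*-24)=378, (9*22 - -1*6)=204, (-1*-24 - 27*22)=-570; twice the area = |12| = 12; area = 6; boundary points = 6 + 2 + 2 = 10; strictly interior points = area - boundary/2 + 1 = 2; answer 2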